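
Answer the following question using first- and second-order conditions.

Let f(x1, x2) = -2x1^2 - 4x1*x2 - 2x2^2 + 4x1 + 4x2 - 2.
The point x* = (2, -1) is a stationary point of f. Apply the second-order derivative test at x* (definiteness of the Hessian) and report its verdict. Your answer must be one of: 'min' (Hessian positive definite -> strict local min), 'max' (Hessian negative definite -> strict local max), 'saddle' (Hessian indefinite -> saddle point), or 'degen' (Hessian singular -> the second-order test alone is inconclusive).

Compute the Hessian H = grad^2 f:
  H = [[-4, -4], [-4, -4]]
Verify stationarity: grad f(x*) = H x* + g = (0, 0).
Eigenvalues of H: -8, 0.
H has a zero eigenvalue (singular; negative semidefinite but not definite), so H is neither positive definite, negative definite, nor indefinite. The second-order test alone is inconclusive -> degen.
(Indeed, f is constant along the null direction of H through x*, so x* is not a strict local extremum.)

degen


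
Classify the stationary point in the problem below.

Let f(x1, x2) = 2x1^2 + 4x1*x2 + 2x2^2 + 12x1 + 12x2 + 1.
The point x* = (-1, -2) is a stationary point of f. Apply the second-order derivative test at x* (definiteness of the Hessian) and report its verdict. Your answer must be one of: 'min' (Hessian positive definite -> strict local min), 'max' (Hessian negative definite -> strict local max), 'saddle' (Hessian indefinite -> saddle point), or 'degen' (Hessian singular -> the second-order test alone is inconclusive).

Compute the Hessian H = grad^2 f:
  H = [[4, 4], [4, 4]]
Verify stationarity: grad f(x*) = H x* + g = (0, 0).
Eigenvalues of H: 0, 8.
H has a zero eigenvalue (singular; positive semidefinite but not definite), so H is neither positive definite, negative definite, nor indefinite. The second-order test alone is inconclusive -> degen.
(Indeed, f is constant along the null direction of H through x*, so x* is not a strict local extremum.)

degen


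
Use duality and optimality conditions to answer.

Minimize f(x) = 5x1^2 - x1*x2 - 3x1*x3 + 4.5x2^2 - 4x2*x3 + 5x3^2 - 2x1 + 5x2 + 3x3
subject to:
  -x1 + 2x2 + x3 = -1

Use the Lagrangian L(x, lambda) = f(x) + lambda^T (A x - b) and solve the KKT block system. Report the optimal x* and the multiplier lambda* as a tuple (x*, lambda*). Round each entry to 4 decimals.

Form the Lagrangian:
  L(x, lambda) = (1/2) x^T Q x + c^T x + lambda^T (A x - b)
Stationarity (grad_x L = 0): Q x + c + A^T lambda = 0.
Primal feasibility: A x = b.

This gives the KKT block system:
  [ Q   A^T ] [ x     ]   [-c ]
  [ A    0  ] [ lambda ] = [ b ]

Solving the linear system:
  x*      = (-0.0856, -0.3789, -0.3279)
  lambda* = (-1.4936)
  f(x*)   = -2.1002

x* = (-0.0856, -0.3789, -0.3279), lambda* = (-1.4936)


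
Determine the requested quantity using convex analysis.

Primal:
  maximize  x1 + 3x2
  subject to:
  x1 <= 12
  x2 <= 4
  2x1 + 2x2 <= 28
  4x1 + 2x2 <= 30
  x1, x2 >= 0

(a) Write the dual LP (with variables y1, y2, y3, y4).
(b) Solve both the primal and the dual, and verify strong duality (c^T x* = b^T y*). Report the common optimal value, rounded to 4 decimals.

The standard primal-dual pair for 'max c^T x s.t. A x <= b, x >= 0' is:
  Dual:  min b^T y  s.t.  A^T y >= c,  y >= 0.

So the dual LP is:
  minimize  12y1 + 4y2 + 28y3 + 30y4
  subject to:
    y1 + 2y3 + 4y4 >= 1
    y2 + 2y3 + 2y4 >= 3
    y1, y2, y3, y4 >= 0

Solving the primal: x* = (5.5, 4).
  primal value c^T x* = 17.5.
Solving the dual: y* = (0, 2.5, 0, 0.25).
  dual value b^T y* = 17.5.
Strong duality: c^T x* = b^T y*. Confirmed.

17.5


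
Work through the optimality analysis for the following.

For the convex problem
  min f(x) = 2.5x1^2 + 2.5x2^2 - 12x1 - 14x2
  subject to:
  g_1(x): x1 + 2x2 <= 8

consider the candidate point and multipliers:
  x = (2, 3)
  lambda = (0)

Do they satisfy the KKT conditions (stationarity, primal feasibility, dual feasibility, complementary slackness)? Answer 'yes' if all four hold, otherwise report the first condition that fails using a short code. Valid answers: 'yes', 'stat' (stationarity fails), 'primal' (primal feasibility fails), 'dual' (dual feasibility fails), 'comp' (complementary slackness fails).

Gradient of f: grad f(x) = Q x + c = (-2, 1)
Constraint values g_i(x) = a_i^T x - b_i:
  g_1((2, 3)) = 0
Stationarity residual: grad f(x) + sum_i lambda_i a_i = (-2, 1)
  -> stationarity FAILS
Primal feasibility (all g_i <= 0): OK
Dual feasibility (all lambda_i >= 0): OK
Complementary slackness (lambda_i * g_i(x) = 0 for all i): OK

Verdict: the first failing condition is stationarity -> stat.

stat


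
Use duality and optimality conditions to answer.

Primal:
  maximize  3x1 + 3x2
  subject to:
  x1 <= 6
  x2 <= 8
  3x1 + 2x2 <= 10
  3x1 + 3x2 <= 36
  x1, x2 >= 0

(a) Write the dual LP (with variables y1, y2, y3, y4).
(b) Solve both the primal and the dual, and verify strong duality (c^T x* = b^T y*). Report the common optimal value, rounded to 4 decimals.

The standard primal-dual pair for 'max c^T x s.t. A x <= b, x >= 0' is:
  Dual:  min b^T y  s.t.  A^T y >= c,  y >= 0.

So the dual LP is:
  minimize  6y1 + 8y2 + 10y3 + 36y4
  subject to:
    y1 + 3y3 + 3y4 >= 3
    y2 + 2y3 + 3y4 >= 3
    y1, y2, y3, y4 >= 0

Solving the primal: x* = (0, 5).
  primal value c^T x* = 15.
Solving the dual: y* = (0, 0, 1.5, 0).
  dual value b^T y* = 15.
Strong duality: c^T x* = b^T y*. Confirmed.

15


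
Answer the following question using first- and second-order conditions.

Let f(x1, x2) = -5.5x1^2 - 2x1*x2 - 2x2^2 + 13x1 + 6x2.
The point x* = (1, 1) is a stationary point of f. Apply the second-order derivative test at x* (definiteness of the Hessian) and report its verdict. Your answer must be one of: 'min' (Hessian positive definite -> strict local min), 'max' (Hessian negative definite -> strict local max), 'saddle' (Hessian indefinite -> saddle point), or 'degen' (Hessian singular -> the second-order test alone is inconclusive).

Compute the Hessian H = grad^2 f:
  H = [[-11, -2], [-2, -4]]
Verify stationarity: grad f(x*) = H x* + g = (0, 0).
Eigenvalues of H: -11.5311, -3.4689.
Both eigenvalues < 0, so H is negative definite -> x* is a strict local max.

max


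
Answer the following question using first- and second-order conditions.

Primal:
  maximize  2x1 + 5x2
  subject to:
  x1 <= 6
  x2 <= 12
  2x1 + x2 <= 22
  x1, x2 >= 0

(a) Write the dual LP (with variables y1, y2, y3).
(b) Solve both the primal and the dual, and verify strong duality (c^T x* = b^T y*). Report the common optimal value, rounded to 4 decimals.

The standard primal-dual pair for 'max c^T x s.t. A x <= b, x >= 0' is:
  Dual:  min b^T y  s.t.  A^T y >= c,  y >= 0.

So the dual LP is:
  minimize  6y1 + 12y2 + 22y3
  subject to:
    y1 + 2y3 >= 2
    y2 + y3 >= 5
    y1, y2, y3 >= 0

Solving the primal: x* = (5, 12).
  primal value c^T x* = 70.
Solving the dual: y* = (0, 4, 1).
  dual value b^T y* = 70.
Strong duality: c^T x* = b^T y*. Confirmed.

70


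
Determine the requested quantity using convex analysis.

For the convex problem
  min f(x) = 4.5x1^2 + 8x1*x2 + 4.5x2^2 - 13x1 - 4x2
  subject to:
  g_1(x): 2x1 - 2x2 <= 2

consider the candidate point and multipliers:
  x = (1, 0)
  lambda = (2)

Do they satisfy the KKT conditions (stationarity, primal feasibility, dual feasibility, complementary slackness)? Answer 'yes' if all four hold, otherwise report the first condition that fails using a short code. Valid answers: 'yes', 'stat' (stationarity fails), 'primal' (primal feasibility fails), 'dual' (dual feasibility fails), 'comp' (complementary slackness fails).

Gradient of f: grad f(x) = Q x + c = (-4, 4)
Constraint values g_i(x) = a_i^T x - b_i:
  g_1((1, 0)) = 0
Stationarity residual: grad f(x) + sum_i lambda_i a_i = (0, 0)
  -> stationarity OK
Primal feasibility (all g_i <= 0): OK
Dual feasibility (all lambda_i >= 0): OK
Complementary slackness (lambda_i * g_i(x) = 0 for all i): OK

Verdict: yes, KKT holds.

yes


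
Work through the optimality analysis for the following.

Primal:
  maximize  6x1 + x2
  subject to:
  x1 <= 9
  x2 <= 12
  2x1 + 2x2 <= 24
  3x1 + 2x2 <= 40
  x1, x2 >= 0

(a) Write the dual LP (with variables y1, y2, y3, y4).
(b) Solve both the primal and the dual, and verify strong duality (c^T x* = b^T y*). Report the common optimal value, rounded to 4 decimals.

The standard primal-dual pair for 'max c^T x s.t. A x <= b, x >= 0' is:
  Dual:  min b^T y  s.t.  A^T y >= c,  y >= 0.

So the dual LP is:
  minimize  9y1 + 12y2 + 24y3 + 40y4
  subject to:
    y1 + 2y3 + 3y4 >= 6
    y2 + 2y3 + 2y4 >= 1
    y1, y2, y3, y4 >= 0

Solving the primal: x* = (9, 3).
  primal value c^T x* = 57.
Solving the dual: y* = (5, 0, 0.5, 0).
  dual value b^T y* = 57.
Strong duality: c^T x* = b^T y*. Confirmed.

57


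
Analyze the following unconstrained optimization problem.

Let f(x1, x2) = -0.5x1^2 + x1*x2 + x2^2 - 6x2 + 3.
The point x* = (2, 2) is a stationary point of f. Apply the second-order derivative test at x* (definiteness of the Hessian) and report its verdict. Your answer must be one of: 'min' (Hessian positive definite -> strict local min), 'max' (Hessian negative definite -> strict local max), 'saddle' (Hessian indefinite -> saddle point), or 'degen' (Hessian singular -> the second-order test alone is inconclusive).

Compute the Hessian H = grad^2 f:
  H = [[-1, 1], [1, 2]]
Verify stationarity: grad f(x*) = H x* + g = (0, 0).
Eigenvalues of H: -1.3028, 2.3028.
Eigenvalues have mixed signs, so H is indefinite -> x* is a saddle point.

saddle


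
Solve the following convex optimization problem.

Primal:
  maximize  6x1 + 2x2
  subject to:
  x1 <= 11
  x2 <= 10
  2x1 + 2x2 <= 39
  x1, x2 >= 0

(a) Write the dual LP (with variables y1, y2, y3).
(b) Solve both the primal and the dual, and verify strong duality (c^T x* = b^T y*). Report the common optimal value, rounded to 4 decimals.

The standard primal-dual pair for 'max c^T x s.t. A x <= b, x >= 0' is:
  Dual:  min b^T y  s.t.  A^T y >= c,  y >= 0.

So the dual LP is:
  minimize  11y1 + 10y2 + 39y3
  subject to:
    y1 + 2y3 >= 6
    y2 + 2y3 >= 2
    y1, y2, y3 >= 0

Solving the primal: x* = (11, 8.5).
  primal value c^T x* = 83.
Solving the dual: y* = (4, 0, 1).
  dual value b^T y* = 83.
Strong duality: c^T x* = b^T y*. Confirmed.

83


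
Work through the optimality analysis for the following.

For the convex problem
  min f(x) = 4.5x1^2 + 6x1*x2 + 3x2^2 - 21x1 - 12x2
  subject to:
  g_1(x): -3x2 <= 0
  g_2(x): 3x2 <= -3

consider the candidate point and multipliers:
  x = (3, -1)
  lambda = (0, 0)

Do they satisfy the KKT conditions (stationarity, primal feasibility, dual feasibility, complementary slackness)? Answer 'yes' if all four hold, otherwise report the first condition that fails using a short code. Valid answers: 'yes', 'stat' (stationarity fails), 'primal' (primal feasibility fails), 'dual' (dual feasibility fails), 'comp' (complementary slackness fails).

Gradient of f: grad f(x) = Q x + c = (0, 0)
Constraint values g_i(x) = a_i^T x - b_i:
  g_1((3, -1)) = 3
  g_2((3, -1)) = 0
Stationarity residual: grad f(x) + sum_i lambda_i a_i = (0, 0)
  -> stationarity OK
Primal feasibility (all g_i <= 0): FAILS
Dual feasibility (all lambda_i >= 0): OK
Complementary slackness (lambda_i * g_i(x) = 0 for all i): OK

Verdict: the first failing condition is primal_feasibility -> primal.

primal


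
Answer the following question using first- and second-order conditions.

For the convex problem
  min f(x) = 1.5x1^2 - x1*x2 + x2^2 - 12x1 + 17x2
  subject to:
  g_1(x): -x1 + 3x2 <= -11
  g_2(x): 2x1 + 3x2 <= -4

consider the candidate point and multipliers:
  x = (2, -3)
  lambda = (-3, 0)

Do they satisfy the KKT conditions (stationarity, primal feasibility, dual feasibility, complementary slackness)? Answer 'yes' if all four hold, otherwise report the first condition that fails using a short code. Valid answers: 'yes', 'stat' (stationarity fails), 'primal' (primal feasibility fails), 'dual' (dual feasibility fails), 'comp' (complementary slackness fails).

Gradient of f: grad f(x) = Q x + c = (-3, 9)
Constraint values g_i(x) = a_i^T x - b_i:
  g_1((2, -3)) = 0
  g_2((2, -3)) = -1
Stationarity residual: grad f(x) + sum_i lambda_i a_i = (0, 0)
  -> stationarity OK
Primal feasibility (all g_i <= 0): OK
Dual feasibility (all lambda_i >= 0): FAILS
Complementary slackness (lambda_i * g_i(x) = 0 for all i): OK

Verdict: the first failing condition is dual_feasibility -> dual.

dual


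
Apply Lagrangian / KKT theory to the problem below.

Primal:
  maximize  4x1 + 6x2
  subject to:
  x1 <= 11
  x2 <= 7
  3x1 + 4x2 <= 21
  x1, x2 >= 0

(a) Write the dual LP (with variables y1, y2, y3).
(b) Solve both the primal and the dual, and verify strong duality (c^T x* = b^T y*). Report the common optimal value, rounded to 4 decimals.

The standard primal-dual pair for 'max c^T x s.t. A x <= b, x >= 0' is:
  Dual:  min b^T y  s.t.  A^T y >= c,  y >= 0.

So the dual LP is:
  minimize  11y1 + 7y2 + 21y3
  subject to:
    y1 + 3y3 >= 4
    y2 + 4y3 >= 6
    y1, y2, y3 >= 0

Solving the primal: x* = (0, 5.25).
  primal value c^T x* = 31.5.
Solving the dual: y* = (0, 0, 1.5).
  dual value b^T y* = 31.5.
Strong duality: c^T x* = b^T y*. Confirmed.

31.5


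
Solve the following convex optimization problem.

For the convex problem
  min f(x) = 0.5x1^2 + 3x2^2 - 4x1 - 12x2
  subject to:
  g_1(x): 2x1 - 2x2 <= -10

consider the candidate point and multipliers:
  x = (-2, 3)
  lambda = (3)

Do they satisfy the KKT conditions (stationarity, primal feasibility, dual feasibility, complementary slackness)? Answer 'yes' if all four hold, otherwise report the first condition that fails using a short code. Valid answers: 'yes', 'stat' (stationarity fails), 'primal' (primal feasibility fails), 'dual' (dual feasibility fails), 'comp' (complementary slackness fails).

Gradient of f: grad f(x) = Q x + c = (-6, 6)
Constraint values g_i(x) = a_i^T x - b_i:
  g_1((-2, 3)) = 0
Stationarity residual: grad f(x) + sum_i lambda_i a_i = (0, 0)
  -> stationarity OK
Primal feasibility (all g_i <= 0): OK
Dual feasibility (all lambda_i >= 0): OK
Complementary slackness (lambda_i * g_i(x) = 0 for all i): OK

Verdict: yes, KKT holds.

yes


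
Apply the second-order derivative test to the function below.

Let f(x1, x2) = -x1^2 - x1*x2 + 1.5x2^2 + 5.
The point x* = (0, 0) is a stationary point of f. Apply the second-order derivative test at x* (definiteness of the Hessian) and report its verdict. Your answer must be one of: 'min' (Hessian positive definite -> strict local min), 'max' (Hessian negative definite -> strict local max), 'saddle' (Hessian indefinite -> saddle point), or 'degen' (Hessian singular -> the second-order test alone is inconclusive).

Compute the Hessian H = grad^2 f:
  H = [[-2, -1], [-1, 3]]
Verify stationarity: grad f(x*) = H x* + g = (0, 0).
Eigenvalues of H: -2.1926, 3.1926.
Eigenvalues have mixed signs, so H is indefinite -> x* is a saddle point.

saddle


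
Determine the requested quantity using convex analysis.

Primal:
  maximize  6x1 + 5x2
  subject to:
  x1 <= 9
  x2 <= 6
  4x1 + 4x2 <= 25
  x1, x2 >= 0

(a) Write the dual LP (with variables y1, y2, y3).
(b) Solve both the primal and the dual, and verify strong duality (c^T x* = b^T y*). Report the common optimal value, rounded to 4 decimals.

The standard primal-dual pair for 'max c^T x s.t. A x <= b, x >= 0' is:
  Dual:  min b^T y  s.t.  A^T y >= c,  y >= 0.

So the dual LP is:
  minimize  9y1 + 6y2 + 25y3
  subject to:
    y1 + 4y3 >= 6
    y2 + 4y3 >= 5
    y1, y2, y3 >= 0

Solving the primal: x* = (6.25, 0).
  primal value c^T x* = 37.5.
Solving the dual: y* = (0, 0, 1.5).
  dual value b^T y* = 37.5.
Strong duality: c^T x* = b^T y*. Confirmed.

37.5


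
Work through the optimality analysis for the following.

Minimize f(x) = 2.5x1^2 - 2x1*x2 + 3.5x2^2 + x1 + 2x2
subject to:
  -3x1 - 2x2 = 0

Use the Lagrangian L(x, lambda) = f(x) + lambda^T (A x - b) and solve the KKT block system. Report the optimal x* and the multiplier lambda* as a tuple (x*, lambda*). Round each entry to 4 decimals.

Form the Lagrangian:
  L(x, lambda) = (1/2) x^T Q x + c^T x + lambda^T (A x - b)
Stationarity (grad_x L = 0): Q x + c + A^T lambda = 0.
Primal feasibility: A x = b.

This gives the KKT block system:
  [ Q   A^T ] [ x     ]   [-c ]
  [ A    0  ] [ lambda ] = [ b ]

Solving the linear system:
  x*      = (0.0748, -0.1121)
  lambda* = (0.5327)
  f(x*)   = -0.0748

x* = (0.0748, -0.1121), lambda* = (0.5327)


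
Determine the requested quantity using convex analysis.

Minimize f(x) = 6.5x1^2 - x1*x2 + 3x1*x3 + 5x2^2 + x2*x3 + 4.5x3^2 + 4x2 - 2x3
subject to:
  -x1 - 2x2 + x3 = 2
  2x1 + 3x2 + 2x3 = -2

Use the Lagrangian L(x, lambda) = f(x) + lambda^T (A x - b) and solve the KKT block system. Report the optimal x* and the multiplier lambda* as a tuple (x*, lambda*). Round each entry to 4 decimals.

Form the Lagrangian:
  L(x, lambda) = (1/2) x^T Q x + c^T x + lambda^T (A x - b)
Stationarity (grad_x L = 0): Q x + c + A^T lambda = 0.
Primal feasibility: A x = b.

This gives the KKT block system:
  [ Q   A^T ] [ x     ]   [-c ]
  [ A    0  ] [ lambda ] = [ b ]

Solving the linear system:
  x*      = (-0.2488, -0.715, 0.3213)
  lambda* = (-0.4928, 0.5314)
  f(x*)   = -0.7271

x* = (-0.2488, -0.715, 0.3213), lambda* = (-0.4928, 0.5314)


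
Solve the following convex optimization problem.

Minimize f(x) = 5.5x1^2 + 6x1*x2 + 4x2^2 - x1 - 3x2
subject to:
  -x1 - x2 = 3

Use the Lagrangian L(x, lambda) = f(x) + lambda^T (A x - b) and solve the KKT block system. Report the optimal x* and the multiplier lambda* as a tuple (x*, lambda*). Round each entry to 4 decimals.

Form the Lagrangian:
  L(x, lambda) = (1/2) x^T Q x + c^T x + lambda^T (A x - b)
Stationarity (grad_x L = 0): Q x + c + A^T lambda = 0.
Primal feasibility: A x = b.

This gives the KKT block system:
  [ Q   A^T ] [ x     ]   [-c ]
  [ A    0  ] [ lambda ] = [ b ]

Solving the linear system:
  x*      = (-1.1429, -1.8571)
  lambda* = (-24.7143)
  f(x*)   = 40.4286

x* = (-1.1429, -1.8571), lambda* = (-24.7143)


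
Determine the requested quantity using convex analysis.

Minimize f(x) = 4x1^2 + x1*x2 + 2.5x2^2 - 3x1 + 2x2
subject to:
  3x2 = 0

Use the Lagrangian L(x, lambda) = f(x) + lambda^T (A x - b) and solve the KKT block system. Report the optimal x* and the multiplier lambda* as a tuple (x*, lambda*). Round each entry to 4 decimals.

Form the Lagrangian:
  L(x, lambda) = (1/2) x^T Q x + c^T x + lambda^T (A x - b)
Stationarity (grad_x L = 0): Q x + c + A^T lambda = 0.
Primal feasibility: A x = b.

This gives the KKT block system:
  [ Q   A^T ] [ x     ]   [-c ]
  [ A    0  ] [ lambda ] = [ b ]

Solving the linear system:
  x*      = (0.375, 0)
  lambda* = (-0.7917)
  f(x*)   = -0.5625

x* = (0.375, 0), lambda* = (-0.7917)


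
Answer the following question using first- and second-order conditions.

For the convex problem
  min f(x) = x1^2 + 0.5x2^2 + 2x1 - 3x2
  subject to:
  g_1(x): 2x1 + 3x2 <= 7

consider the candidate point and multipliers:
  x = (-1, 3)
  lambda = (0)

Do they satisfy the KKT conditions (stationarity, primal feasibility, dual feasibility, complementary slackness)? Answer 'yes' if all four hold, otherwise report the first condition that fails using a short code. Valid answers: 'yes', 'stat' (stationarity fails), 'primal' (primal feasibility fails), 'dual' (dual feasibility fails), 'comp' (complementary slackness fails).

Gradient of f: grad f(x) = Q x + c = (0, 0)
Constraint values g_i(x) = a_i^T x - b_i:
  g_1((-1, 3)) = 0
Stationarity residual: grad f(x) + sum_i lambda_i a_i = (0, 0)
  -> stationarity OK
Primal feasibility (all g_i <= 0): OK
Dual feasibility (all lambda_i >= 0): OK
Complementary slackness (lambda_i * g_i(x) = 0 for all i): OK

Verdict: yes, KKT holds.

yes


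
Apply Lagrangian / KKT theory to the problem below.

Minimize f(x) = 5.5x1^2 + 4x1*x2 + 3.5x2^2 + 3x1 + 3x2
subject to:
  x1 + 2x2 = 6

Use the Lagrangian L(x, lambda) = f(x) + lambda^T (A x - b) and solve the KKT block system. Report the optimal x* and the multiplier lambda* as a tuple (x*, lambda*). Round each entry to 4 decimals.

Form the Lagrangian:
  L(x, lambda) = (1/2) x^T Q x + c^T x + lambda^T (A x - b)
Stationarity (grad_x L = 0): Q x + c + A^T lambda = 0.
Primal feasibility: A x = b.

This gives the KKT block system:
  [ Q   A^T ] [ x     ]   [-c ]
  [ A    0  ] [ lambda ] = [ b ]

Solving the linear system:
  x*      = (-0.3429, 3.1714)
  lambda* = (-11.9143)
  f(x*)   = 39.9857

x* = (-0.3429, 3.1714), lambda* = (-11.9143)


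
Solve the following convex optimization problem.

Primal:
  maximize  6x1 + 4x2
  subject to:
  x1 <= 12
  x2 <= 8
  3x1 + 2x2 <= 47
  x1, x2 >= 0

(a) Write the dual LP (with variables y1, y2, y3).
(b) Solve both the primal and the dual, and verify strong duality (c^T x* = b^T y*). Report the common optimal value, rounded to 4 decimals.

The standard primal-dual pair for 'max c^T x s.t. A x <= b, x >= 0' is:
  Dual:  min b^T y  s.t.  A^T y >= c,  y >= 0.

So the dual LP is:
  minimize  12y1 + 8y2 + 47y3
  subject to:
    y1 + 3y3 >= 6
    y2 + 2y3 >= 4
    y1, y2, y3 >= 0

Solving the primal: x* = (10.3333, 8).
  primal value c^T x* = 94.
Solving the dual: y* = (0, 0, 2).
  dual value b^T y* = 94.
Strong duality: c^T x* = b^T y*. Confirmed.

94


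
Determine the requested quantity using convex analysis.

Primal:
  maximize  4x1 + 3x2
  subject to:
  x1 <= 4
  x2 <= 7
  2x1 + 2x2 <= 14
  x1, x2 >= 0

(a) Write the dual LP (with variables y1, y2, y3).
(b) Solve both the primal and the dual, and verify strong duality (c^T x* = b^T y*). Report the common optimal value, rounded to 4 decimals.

The standard primal-dual pair for 'max c^T x s.t. A x <= b, x >= 0' is:
  Dual:  min b^T y  s.t.  A^T y >= c,  y >= 0.

So the dual LP is:
  minimize  4y1 + 7y2 + 14y3
  subject to:
    y1 + 2y3 >= 4
    y2 + 2y3 >= 3
    y1, y2, y3 >= 0

Solving the primal: x* = (4, 3).
  primal value c^T x* = 25.
Solving the dual: y* = (1, 0, 1.5).
  dual value b^T y* = 25.
Strong duality: c^T x* = b^T y*. Confirmed.

25


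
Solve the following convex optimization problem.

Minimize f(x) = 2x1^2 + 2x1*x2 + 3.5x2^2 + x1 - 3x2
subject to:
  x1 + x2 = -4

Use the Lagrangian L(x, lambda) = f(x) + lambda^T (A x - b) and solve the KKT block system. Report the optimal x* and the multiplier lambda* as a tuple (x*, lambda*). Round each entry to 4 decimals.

Form the Lagrangian:
  L(x, lambda) = (1/2) x^T Q x + c^T x + lambda^T (A x - b)
Stationarity (grad_x L = 0): Q x + c + A^T lambda = 0.
Primal feasibility: A x = b.

This gives the KKT block system:
  [ Q   A^T ] [ x     ]   [-c ]
  [ A    0  ] [ lambda ] = [ b ]

Solving the linear system:
  x*      = (-3.4286, -0.5714)
  lambda* = (13.8571)
  f(x*)   = 26.8571

x* = (-3.4286, -0.5714), lambda* = (13.8571)


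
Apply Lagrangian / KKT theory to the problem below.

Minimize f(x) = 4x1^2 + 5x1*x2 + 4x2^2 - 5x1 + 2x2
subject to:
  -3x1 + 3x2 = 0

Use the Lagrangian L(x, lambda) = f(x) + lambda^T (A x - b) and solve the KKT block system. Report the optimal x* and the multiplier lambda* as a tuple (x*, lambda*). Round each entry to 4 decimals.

Form the Lagrangian:
  L(x, lambda) = (1/2) x^T Q x + c^T x + lambda^T (A x - b)
Stationarity (grad_x L = 0): Q x + c + A^T lambda = 0.
Primal feasibility: A x = b.

This gives the KKT block system:
  [ Q   A^T ] [ x     ]   [-c ]
  [ A    0  ] [ lambda ] = [ b ]

Solving the linear system:
  x*      = (0.1154, 0.1154)
  lambda* = (-1.1667)
  f(x*)   = -0.1731

x* = (0.1154, 0.1154), lambda* = (-1.1667)


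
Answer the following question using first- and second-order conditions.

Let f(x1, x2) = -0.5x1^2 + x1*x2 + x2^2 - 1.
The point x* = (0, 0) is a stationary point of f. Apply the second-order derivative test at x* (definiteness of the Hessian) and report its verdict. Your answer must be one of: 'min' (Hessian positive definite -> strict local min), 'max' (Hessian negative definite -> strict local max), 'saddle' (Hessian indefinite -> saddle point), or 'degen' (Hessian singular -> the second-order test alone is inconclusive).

Compute the Hessian H = grad^2 f:
  H = [[-1, 1], [1, 2]]
Verify stationarity: grad f(x*) = H x* + g = (0, 0).
Eigenvalues of H: -1.3028, 2.3028.
Eigenvalues have mixed signs, so H is indefinite -> x* is a saddle point.

saddle


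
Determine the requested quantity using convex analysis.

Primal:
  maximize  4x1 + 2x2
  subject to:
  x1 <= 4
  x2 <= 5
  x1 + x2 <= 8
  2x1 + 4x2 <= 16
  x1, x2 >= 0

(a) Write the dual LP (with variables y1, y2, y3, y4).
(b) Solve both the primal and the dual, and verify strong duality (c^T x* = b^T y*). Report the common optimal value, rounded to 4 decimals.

The standard primal-dual pair for 'max c^T x s.t. A x <= b, x >= 0' is:
  Dual:  min b^T y  s.t.  A^T y >= c,  y >= 0.

So the dual LP is:
  minimize  4y1 + 5y2 + 8y3 + 16y4
  subject to:
    y1 + y3 + 2y4 >= 4
    y2 + y3 + 4y4 >= 2
    y1, y2, y3, y4 >= 0

Solving the primal: x* = (4, 2).
  primal value c^T x* = 20.
Solving the dual: y* = (3, 0, 0, 0.5).
  dual value b^T y* = 20.
Strong duality: c^T x* = b^T y*. Confirmed.

20


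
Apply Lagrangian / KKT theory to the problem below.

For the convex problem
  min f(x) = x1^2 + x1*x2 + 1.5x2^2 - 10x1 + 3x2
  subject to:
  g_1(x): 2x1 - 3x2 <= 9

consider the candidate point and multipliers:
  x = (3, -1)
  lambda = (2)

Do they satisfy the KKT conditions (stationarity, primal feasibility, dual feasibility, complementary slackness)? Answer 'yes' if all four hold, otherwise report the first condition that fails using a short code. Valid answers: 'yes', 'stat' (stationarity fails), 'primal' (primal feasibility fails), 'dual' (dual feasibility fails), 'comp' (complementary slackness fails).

Gradient of f: grad f(x) = Q x + c = (-5, 3)
Constraint values g_i(x) = a_i^T x - b_i:
  g_1((3, -1)) = 0
Stationarity residual: grad f(x) + sum_i lambda_i a_i = (-1, -3)
  -> stationarity FAILS
Primal feasibility (all g_i <= 0): OK
Dual feasibility (all lambda_i >= 0): OK
Complementary slackness (lambda_i * g_i(x) = 0 for all i): OK

Verdict: the first failing condition is stationarity -> stat.

stat


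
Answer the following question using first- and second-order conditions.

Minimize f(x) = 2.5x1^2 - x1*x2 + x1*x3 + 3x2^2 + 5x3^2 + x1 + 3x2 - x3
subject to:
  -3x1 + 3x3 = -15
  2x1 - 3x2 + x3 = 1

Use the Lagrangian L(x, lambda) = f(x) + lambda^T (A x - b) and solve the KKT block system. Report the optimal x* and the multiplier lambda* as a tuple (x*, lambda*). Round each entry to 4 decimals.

Form the Lagrangian:
  L(x, lambda) = (1/2) x^T Q x + c^T x + lambda^T (A x - b)
Stationarity (grad_x L = 0): Q x + c + A^T lambda = 0.
Primal feasibility: A x = b.

This gives the KKT block system:
  [ Q   A^T ] [ x     ]   [-c ]
  [ A    0  ] [ lambda ] = [ b ]

Solving the linear system:
  x*      = (2.9524, 0.9524, -2.0476)
  lambda* = (5.5344, 1.9206)
  f(x*)   = 44.4762

x* = (2.9524, 0.9524, -2.0476), lambda* = (5.5344, 1.9206)


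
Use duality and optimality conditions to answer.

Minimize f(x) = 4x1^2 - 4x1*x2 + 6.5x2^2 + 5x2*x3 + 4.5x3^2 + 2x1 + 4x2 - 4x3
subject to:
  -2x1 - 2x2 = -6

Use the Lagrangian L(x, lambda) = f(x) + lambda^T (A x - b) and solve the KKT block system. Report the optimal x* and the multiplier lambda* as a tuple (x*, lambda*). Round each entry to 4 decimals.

Form the Lagrangian:
  L(x, lambda) = (1/2) x^T Q x + c^T x + lambda^T (A x - b)
Stationarity (grad_x L = 0): Q x + c + A^T lambda = 0.
Primal feasibility: A x = b.

This gives the KKT block system:
  [ Q   A^T ] [ x     ]   [-c ]
  [ A    0  ] [ lambda ] = [ b ]

Solving the linear system:
  x*      = (1.7881, 1.2119, -0.2288)
  lambda* = (5.7288)
  f(x*)   = 21.8559

x* = (1.7881, 1.2119, -0.2288), lambda* = (5.7288)


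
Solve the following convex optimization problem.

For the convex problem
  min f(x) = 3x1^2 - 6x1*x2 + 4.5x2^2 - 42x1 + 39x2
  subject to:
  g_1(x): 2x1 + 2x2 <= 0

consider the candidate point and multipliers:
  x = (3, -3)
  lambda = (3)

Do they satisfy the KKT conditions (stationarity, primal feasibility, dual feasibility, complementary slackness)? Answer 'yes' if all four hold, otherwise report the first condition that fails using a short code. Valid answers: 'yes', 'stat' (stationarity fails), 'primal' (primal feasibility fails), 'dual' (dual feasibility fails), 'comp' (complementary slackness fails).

Gradient of f: grad f(x) = Q x + c = (-6, -6)
Constraint values g_i(x) = a_i^T x - b_i:
  g_1((3, -3)) = 0
Stationarity residual: grad f(x) + sum_i lambda_i a_i = (0, 0)
  -> stationarity OK
Primal feasibility (all g_i <= 0): OK
Dual feasibility (all lambda_i >= 0): OK
Complementary slackness (lambda_i * g_i(x) = 0 for all i): OK

Verdict: yes, KKT holds.

yes


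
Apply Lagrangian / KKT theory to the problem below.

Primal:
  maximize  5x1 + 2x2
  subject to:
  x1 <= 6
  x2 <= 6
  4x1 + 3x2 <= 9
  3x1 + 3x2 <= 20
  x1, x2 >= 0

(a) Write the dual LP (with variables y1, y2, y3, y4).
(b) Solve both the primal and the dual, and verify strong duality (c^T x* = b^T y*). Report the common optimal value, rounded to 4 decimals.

The standard primal-dual pair for 'max c^T x s.t. A x <= b, x >= 0' is:
  Dual:  min b^T y  s.t.  A^T y >= c,  y >= 0.

So the dual LP is:
  minimize  6y1 + 6y2 + 9y3 + 20y4
  subject to:
    y1 + 4y3 + 3y4 >= 5
    y2 + 3y3 + 3y4 >= 2
    y1, y2, y3, y4 >= 0

Solving the primal: x* = (2.25, 0).
  primal value c^T x* = 11.25.
Solving the dual: y* = (0, 0, 1.25, 0).
  dual value b^T y* = 11.25.
Strong duality: c^T x* = b^T y*. Confirmed.

11.25


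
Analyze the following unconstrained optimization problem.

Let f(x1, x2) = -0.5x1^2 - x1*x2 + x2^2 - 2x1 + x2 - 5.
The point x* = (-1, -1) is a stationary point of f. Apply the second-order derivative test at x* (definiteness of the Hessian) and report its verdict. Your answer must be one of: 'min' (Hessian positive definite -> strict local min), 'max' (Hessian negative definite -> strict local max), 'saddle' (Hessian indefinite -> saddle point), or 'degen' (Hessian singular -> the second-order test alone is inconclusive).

Compute the Hessian H = grad^2 f:
  H = [[-1, -1], [-1, 2]]
Verify stationarity: grad f(x*) = H x* + g = (0, 0).
Eigenvalues of H: -1.3028, 2.3028.
Eigenvalues have mixed signs, so H is indefinite -> x* is a saddle point.

saddle


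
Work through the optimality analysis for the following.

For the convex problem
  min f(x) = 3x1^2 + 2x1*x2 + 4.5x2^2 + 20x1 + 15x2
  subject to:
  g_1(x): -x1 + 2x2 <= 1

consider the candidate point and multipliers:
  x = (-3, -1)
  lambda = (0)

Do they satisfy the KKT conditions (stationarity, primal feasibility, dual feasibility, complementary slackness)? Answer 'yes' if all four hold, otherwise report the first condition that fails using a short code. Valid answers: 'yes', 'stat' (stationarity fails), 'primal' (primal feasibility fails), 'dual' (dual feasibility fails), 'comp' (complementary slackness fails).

Gradient of f: grad f(x) = Q x + c = (0, 0)
Constraint values g_i(x) = a_i^T x - b_i:
  g_1((-3, -1)) = 0
Stationarity residual: grad f(x) + sum_i lambda_i a_i = (0, 0)
  -> stationarity OK
Primal feasibility (all g_i <= 0): OK
Dual feasibility (all lambda_i >= 0): OK
Complementary slackness (lambda_i * g_i(x) = 0 for all i): OK

Verdict: yes, KKT holds.

yes


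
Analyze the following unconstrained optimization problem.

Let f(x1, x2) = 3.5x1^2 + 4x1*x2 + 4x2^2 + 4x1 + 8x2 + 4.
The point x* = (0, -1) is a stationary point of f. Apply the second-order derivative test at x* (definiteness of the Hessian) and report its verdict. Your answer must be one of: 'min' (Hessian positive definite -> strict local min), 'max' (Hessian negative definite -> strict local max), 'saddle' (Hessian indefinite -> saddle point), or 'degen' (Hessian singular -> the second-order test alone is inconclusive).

Compute the Hessian H = grad^2 f:
  H = [[7, 4], [4, 8]]
Verify stationarity: grad f(x*) = H x* + g = (0, 0).
Eigenvalues of H: 3.4689, 11.5311.
Both eigenvalues > 0, so H is positive definite -> x* is a strict local min.

min


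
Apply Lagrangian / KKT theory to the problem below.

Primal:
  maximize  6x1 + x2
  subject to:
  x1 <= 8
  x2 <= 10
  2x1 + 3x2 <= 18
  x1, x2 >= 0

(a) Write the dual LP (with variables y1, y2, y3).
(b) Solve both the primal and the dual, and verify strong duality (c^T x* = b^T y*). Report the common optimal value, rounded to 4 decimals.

The standard primal-dual pair for 'max c^T x s.t. A x <= b, x >= 0' is:
  Dual:  min b^T y  s.t.  A^T y >= c,  y >= 0.

So the dual LP is:
  minimize  8y1 + 10y2 + 18y3
  subject to:
    y1 + 2y3 >= 6
    y2 + 3y3 >= 1
    y1, y2, y3 >= 0

Solving the primal: x* = (8, 0.6667).
  primal value c^T x* = 48.6667.
Solving the dual: y* = (5.3333, 0, 0.3333).
  dual value b^T y* = 48.6667.
Strong duality: c^T x* = b^T y*. Confirmed.

48.6667


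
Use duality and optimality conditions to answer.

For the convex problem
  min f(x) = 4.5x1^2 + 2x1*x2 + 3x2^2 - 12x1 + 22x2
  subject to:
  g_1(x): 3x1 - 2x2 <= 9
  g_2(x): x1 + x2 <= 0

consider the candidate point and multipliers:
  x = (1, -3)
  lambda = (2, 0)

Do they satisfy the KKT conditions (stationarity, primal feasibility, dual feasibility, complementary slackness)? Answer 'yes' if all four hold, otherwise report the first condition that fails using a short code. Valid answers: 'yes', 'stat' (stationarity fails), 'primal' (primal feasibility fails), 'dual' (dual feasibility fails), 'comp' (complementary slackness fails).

Gradient of f: grad f(x) = Q x + c = (-9, 6)
Constraint values g_i(x) = a_i^T x - b_i:
  g_1((1, -3)) = 0
  g_2((1, -3)) = -2
Stationarity residual: grad f(x) + sum_i lambda_i a_i = (-3, 2)
  -> stationarity FAILS
Primal feasibility (all g_i <= 0): OK
Dual feasibility (all lambda_i >= 0): OK
Complementary slackness (lambda_i * g_i(x) = 0 for all i): OK

Verdict: the first failing condition is stationarity -> stat.

stat


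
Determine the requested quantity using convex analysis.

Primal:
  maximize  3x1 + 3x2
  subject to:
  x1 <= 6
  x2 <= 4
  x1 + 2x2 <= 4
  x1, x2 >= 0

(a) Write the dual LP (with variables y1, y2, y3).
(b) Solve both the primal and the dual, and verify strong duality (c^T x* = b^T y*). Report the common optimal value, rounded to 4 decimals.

The standard primal-dual pair for 'max c^T x s.t. A x <= b, x >= 0' is:
  Dual:  min b^T y  s.t.  A^T y >= c,  y >= 0.

So the dual LP is:
  minimize  6y1 + 4y2 + 4y3
  subject to:
    y1 + y3 >= 3
    y2 + 2y3 >= 3
    y1, y2, y3 >= 0

Solving the primal: x* = (4, 0).
  primal value c^T x* = 12.
Solving the dual: y* = (0, 0, 3).
  dual value b^T y* = 12.
Strong duality: c^T x* = b^T y*. Confirmed.

12


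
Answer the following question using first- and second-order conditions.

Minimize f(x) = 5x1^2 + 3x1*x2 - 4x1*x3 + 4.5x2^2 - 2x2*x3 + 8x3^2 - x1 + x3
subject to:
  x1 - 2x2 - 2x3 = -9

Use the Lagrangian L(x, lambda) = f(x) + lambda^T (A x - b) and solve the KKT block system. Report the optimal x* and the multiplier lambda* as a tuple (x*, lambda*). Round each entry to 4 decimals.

Form the Lagrangian:
  L(x, lambda) = (1/2) x^T Q x + c^T x + lambda^T (A x - b)
Stationarity (grad_x L = 0): Q x + c + A^T lambda = 0.
Primal feasibility: A x = b.

This gives the KKT block system:
  [ Q   A^T ] [ x     ]   [-c ]
  [ A    0  ] [ lambda ] = [ b ]

Solving the linear system:
  x*      = (-1.201, 2.7448, 1.1547)
  lambda* = (9.3951)
  f(x*)   = 43.4559

x* = (-1.201, 2.7448, 1.1547), lambda* = (9.3951)


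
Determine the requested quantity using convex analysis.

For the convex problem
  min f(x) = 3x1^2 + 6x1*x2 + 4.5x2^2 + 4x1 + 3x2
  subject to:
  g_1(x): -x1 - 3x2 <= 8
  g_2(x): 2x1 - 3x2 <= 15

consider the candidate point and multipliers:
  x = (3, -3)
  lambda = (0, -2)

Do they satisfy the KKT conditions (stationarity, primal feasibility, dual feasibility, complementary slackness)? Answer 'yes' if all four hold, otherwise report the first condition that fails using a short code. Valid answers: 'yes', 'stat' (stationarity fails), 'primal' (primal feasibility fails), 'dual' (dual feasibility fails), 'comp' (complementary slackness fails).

Gradient of f: grad f(x) = Q x + c = (4, -6)
Constraint values g_i(x) = a_i^T x - b_i:
  g_1((3, -3)) = -2
  g_2((3, -3)) = 0
Stationarity residual: grad f(x) + sum_i lambda_i a_i = (0, 0)
  -> stationarity OK
Primal feasibility (all g_i <= 0): OK
Dual feasibility (all lambda_i >= 0): FAILS
Complementary slackness (lambda_i * g_i(x) = 0 for all i): OK

Verdict: the first failing condition is dual_feasibility -> dual.

dual


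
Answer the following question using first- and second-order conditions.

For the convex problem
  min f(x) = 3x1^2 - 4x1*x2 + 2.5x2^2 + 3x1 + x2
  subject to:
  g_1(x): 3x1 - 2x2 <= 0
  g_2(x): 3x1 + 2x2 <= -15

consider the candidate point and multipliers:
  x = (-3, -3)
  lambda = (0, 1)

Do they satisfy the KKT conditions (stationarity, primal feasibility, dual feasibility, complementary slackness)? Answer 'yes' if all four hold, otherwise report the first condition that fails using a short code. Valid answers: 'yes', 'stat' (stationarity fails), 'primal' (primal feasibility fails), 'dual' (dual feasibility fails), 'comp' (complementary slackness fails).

Gradient of f: grad f(x) = Q x + c = (-3, -2)
Constraint values g_i(x) = a_i^T x - b_i:
  g_1((-3, -3)) = -3
  g_2((-3, -3)) = 0
Stationarity residual: grad f(x) + sum_i lambda_i a_i = (0, 0)
  -> stationarity OK
Primal feasibility (all g_i <= 0): OK
Dual feasibility (all lambda_i >= 0): OK
Complementary slackness (lambda_i * g_i(x) = 0 for all i): OK

Verdict: yes, KKT holds.

yes


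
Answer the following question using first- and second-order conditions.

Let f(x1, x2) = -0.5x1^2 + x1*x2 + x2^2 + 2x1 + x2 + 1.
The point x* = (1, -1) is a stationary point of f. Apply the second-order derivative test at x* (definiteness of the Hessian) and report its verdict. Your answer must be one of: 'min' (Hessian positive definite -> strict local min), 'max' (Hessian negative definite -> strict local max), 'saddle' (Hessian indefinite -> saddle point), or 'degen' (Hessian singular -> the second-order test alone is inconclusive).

Compute the Hessian H = grad^2 f:
  H = [[-1, 1], [1, 2]]
Verify stationarity: grad f(x*) = H x* + g = (0, 0).
Eigenvalues of H: -1.3028, 2.3028.
Eigenvalues have mixed signs, so H is indefinite -> x* is a saddle point.

saddle


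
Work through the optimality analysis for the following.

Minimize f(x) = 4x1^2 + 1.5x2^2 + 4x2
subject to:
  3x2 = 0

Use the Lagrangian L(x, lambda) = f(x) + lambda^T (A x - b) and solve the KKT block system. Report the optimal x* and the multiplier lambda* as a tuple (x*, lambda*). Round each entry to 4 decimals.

Form the Lagrangian:
  L(x, lambda) = (1/2) x^T Q x + c^T x + lambda^T (A x - b)
Stationarity (grad_x L = 0): Q x + c + A^T lambda = 0.
Primal feasibility: A x = b.

This gives the KKT block system:
  [ Q   A^T ] [ x     ]   [-c ]
  [ A    0  ] [ lambda ] = [ b ]

Solving the linear system:
  x*      = (0, 0)
  lambda* = (-1.3333)
  f(x*)   = 0

x* = (0, 0), lambda* = (-1.3333)


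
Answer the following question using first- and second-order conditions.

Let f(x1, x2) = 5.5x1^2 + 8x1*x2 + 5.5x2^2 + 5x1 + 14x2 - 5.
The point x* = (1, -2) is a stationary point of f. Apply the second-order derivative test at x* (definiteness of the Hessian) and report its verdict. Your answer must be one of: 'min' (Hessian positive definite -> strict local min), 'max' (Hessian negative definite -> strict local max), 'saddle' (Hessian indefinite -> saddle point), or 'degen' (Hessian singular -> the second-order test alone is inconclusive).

Compute the Hessian H = grad^2 f:
  H = [[11, 8], [8, 11]]
Verify stationarity: grad f(x*) = H x* + g = (0, 0).
Eigenvalues of H: 3, 19.
Both eigenvalues > 0, so H is positive definite -> x* is a strict local min.

min


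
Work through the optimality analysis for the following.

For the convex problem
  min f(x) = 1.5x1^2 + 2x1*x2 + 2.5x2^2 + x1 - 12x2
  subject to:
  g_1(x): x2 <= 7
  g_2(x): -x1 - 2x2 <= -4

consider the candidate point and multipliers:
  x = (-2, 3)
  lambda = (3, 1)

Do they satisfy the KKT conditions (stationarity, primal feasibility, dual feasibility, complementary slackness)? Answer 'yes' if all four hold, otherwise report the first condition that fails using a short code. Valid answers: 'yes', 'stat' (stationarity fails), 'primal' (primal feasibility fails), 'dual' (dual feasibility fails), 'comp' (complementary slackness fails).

Gradient of f: grad f(x) = Q x + c = (1, -1)
Constraint values g_i(x) = a_i^T x - b_i:
  g_1((-2, 3)) = -4
  g_2((-2, 3)) = 0
Stationarity residual: grad f(x) + sum_i lambda_i a_i = (0, 0)
  -> stationarity OK
Primal feasibility (all g_i <= 0): OK
Dual feasibility (all lambda_i >= 0): OK
Complementary slackness (lambda_i * g_i(x) = 0 for all i): FAILS

Verdict: the first failing condition is complementary_slackness -> comp.

comp
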